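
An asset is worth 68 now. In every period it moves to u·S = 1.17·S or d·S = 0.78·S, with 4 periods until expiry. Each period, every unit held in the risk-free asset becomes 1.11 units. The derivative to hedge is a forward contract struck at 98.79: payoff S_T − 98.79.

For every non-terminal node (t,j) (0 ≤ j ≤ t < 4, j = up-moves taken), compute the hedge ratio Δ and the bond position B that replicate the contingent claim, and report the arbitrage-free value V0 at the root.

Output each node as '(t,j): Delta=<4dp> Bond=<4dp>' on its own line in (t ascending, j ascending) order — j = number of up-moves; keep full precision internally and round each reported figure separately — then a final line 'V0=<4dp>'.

No-arbitrage ⇒ martingale measure with p* = (R−d)/(u−d) = 0.8462.
Terminal values V(4,·): V(4,0)=-73.6198, V(4,1)=-61.0346, V(4,2)=-42.1570, V(4,3)=-13.8404, V(4,4)=28.6343
  t=3,j=0: stock 32.2695 → up 37.7554 (V=-61.0346), down 25.1702 (V=-73.6198). Price -56.7305; hedge Δ=1.0000, bond B=-89.0000.
  t=3,j=1: stock 48.4043 → up 56.6330 (V=-42.1570), down 37.7554 (V=-61.0346). Price -40.5957; hedge Δ=1.0000, bond B=-89.0000.
  t=3,j=2: stock 72.6065 → up 84.9496 (V=-13.8404), down 56.6330 (V=-42.1570). Price -16.3935; hedge Δ=1.0000, bond B=-89.0000.
  t=3,j=3: stock 108.9097 → up 127.4243 (V=28.6343), down 84.9496 (V=-13.8404). Price 19.9097; hedge Δ=1.0000, bond B=-89.0000.
  t=2,j=0: stock 41.3712 → up 48.4043 (V=-40.5957), down 32.2695 (V=-56.7305). Price -38.8090; hedge Δ=1.0000, bond B=-80.1802.
  t=2,j=1: stock 62.0568 → up 72.6065 (V=-16.3935), down 48.4043 (V=-40.5957). Price -18.1234; hedge Δ=1.0000, bond B=-80.1802.
  t=2,j=2: stock 93.0852 → up 108.9097 (V=19.9097), down 72.6065 (V=-16.3935). Price 12.9050; hedge Δ=1.0000, bond B=-80.1802.
  t=1,j=0: stock 53.0400 → up 62.0568 (V=-18.1234), down 41.3712 (V=-38.8090). Price -19.1944; hedge Δ=1.0000, bond B=-72.2344.
  t=1,j=1: stock 79.5600 → up 93.0852 (V=12.9050), down 62.0568 (V=-18.1234). Price 7.3256; hedge Δ=1.0000, bond B=-72.2344.
  t=0,j=0: stock 68.0000 → up 79.5600 (V=7.3256), down 53.0400 (V=-19.1944). Price 2.9240; hedge Δ=1.0000, bond B=-65.0760.
Self-financing check: at every node Δ·S+B equals the discounted successor values.

(0,0): Delta=1.0000 Bond=-65.0760
(1,0): Delta=1.0000 Bond=-72.2344
(1,1): Delta=1.0000 Bond=-72.2344
(2,0): Delta=1.0000 Bond=-80.1802
(2,1): Delta=1.0000 Bond=-80.1802
(2,2): Delta=1.0000 Bond=-80.1802
(3,0): Delta=1.0000 Bond=-89.0000
(3,1): Delta=1.0000 Bond=-89.0000
(3,2): Delta=1.0000 Bond=-89.0000
(3,3): Delta=1.0000 Bond=-89.0000
V0=2.9240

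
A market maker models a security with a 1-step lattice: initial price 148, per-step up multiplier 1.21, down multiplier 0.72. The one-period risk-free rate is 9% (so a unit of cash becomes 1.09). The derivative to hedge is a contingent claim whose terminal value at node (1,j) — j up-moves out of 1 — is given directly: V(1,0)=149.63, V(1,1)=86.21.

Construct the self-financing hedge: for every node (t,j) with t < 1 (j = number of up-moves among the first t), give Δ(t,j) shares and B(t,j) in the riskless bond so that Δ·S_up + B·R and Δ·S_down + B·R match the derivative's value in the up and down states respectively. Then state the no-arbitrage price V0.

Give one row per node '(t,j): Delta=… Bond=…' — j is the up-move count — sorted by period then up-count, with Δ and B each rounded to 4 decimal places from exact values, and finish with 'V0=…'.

(0,0): Delta=-0.8745 Bond=222.7693
V0=93.3408

Under the risk-neutral measure, an up-move has probability p* = (R−d)/(u−d) = 0.7551 and values discount at R = 1.09.
Terminal payoffs: V(1,0)=149.6300, V(1,1)=86.2100
Node (0,0) S=148.0000: V=(p*·86.2100+(1−p*)·149.6300)/1.09=93.3408; Δ=(86.2100−149.6300)/(179.0800−106.5600)=-0.8745; B=V−Δ·S=222.7693
The time-0 hedge costs 93.3408, which is the no-arbitrage price.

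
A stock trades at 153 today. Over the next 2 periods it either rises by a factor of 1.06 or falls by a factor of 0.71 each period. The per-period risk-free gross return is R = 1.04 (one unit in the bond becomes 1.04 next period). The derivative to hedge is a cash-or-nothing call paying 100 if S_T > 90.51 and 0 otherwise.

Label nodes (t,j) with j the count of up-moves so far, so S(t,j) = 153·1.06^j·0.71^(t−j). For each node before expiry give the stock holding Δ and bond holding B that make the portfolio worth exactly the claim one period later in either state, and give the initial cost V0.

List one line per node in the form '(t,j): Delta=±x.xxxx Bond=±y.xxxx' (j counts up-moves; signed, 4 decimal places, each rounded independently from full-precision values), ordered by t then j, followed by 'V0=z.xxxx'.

The replicating-portfolio and risk-neutral prices coincide; use p* = (1.04−0.71)/(1.06−0.71) = 0.9429 for the latter.
At expiry t=2: V(2,0)=0.0000, V(2,1)=100.0000, V(2,2)=100.0000
Node (1,0) S=108.6300: V=(p*·100.0000+(1−p*)·0.0000)/1.04=90.6593; Δ=(100.0000−0.0000)/(115.1478−77.1273)=2.6302; B=V−Δ·S=-195.0549
Node (1,1) S=162.1800: V=(p*·100.0000+(1−p*)·100.0000)/1.04=96.1538; Δ=(100.0000−100.0000)/(171.9108−115.1478)=0.0000; B=V−Δ·S=96.1538
Node (0,0) S=153.0000: V=(p*·96.1538+(1−p*)·90.6593)/1.04=92.1537; Δ=(96.1538−90.6593)/(162.1800−108.6300)=0.1026; B=V−Δ·S=76.4551
Self-financing check: at every node Δ·S+B equals the discounted successor values.

(0,0): Delta=0.1026 Bond=76.4551
(1,0): Delta=2.6302 Bond=-195.0549
(1,1): Delta=0.0000 Bond=96.1538
V0=92.1537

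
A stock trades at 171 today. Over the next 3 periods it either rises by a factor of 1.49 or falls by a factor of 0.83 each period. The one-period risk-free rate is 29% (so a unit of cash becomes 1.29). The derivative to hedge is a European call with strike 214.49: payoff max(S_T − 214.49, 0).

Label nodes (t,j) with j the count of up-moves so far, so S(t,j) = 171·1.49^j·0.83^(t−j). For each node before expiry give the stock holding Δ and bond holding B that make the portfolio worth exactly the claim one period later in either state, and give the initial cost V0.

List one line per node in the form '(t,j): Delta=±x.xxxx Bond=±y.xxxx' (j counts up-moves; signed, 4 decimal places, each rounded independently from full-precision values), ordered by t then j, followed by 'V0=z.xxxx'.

(0,0): Delta=0.8743 Bond=-73.4323
(1,0): Delta=0.5803 Bond=-52.9913
(1,1): Delta=0.9456 Bond=-112.8739
(2,0): Delta=0.0000 Bond=0.0000
(2,1): Delta=0.7208 Bond=-98.0800
(2,2): Delta=1.0000 Bond=-166.2713
V0=76.0813

Under the risk-neutral measure, an up-move has probability p* = (R−d)/(u−d) = 0.6970 and values discount at R = 1.29.
Terminal values V(3,·): V(3,0)=0.0000, V(3,1)=0.0000, V(3,2)=100.6088, V(3,3)=351.1693
  t=2,j=0: stock 117.8019 → up 175.5248 (V=0.0000), down 97.7756 (V=0.0000). Price 0.0000; hedge Δ=0.0000, bond B=0.0000.
  t=2,j=1: stock 211.4757 → up 315.0988 (V=100.6088), down 175.5248 (V=0.0000). Price 54.3576; hedge Δ=0.7208, bond B=-98.0800.
  t=2,j=2: stock 379.6371 → up 565.6593 (V=351.1693), down 315.0988 (V=100.6088). Price 213.3658; hedge Δ=1.0000, bond B=-166.2713.
  t=1,j=0: stock 141.9300 → up 211.4757 (V=54.3576), down 117.8019 (V=0.0000). Price 29.3687; hedge Δ=0.5803, bond B=-52.9913.
  t=1,j=1: stock 254.7900 → up 379.6371 (V=213.3658), down 211.4757 (V=54.3576). Price 128.0477; hedge Δ=0.9456, bond B=-112.8739.
  t=0,j=0: stock 171.0000 → up 254.7900 (V=128.0477), down 141.9300 (V=29.3687). Price 76.0813; hedge Δ=0.8743, bond B=-73.4323.
Check: Δ(0,0)·S0 + B(0,0) = 76.0813 = V0.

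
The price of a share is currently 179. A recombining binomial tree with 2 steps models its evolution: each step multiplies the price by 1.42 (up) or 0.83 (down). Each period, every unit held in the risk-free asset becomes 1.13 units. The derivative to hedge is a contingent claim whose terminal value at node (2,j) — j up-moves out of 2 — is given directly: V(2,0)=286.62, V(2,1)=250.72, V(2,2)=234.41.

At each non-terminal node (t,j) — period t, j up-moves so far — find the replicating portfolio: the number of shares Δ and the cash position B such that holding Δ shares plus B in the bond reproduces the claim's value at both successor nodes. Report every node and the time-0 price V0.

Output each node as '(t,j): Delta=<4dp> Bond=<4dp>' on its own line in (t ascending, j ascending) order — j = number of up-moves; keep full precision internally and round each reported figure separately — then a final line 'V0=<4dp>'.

(0,0): Delta=-0.2174 Bond=238.7471
(1,0): Delta=-0.4096 Bond=298.3393
(1,1): Delta=-0.1088 Bond=242.1810
V0=199.8406

Risk-neutral probability p* = (R−d)/(u−d) = (1.13−0.83)/(1.42−0.83) = 0.5085.
Payoff layer (t=2): V(2,0)=286.6200, V(2,1)=250.7200, V(2,2)=234.4100
(1,0): S=148.5700. Δ = (V_up−V_dn)/(S_up−S_dn) = (250.7200−286.6200)/(210.9694−123.3131) = -0.4096. V = [p*·250.7200 + (1−p*)·286.6200]/1.13 = 237.4918. B = V − Δ·S = 298.3393.
(1,1): S=254.1800. Δ = (V_up−V_dn)/(S_up−S_dn) = (234.4100−250.7200)/(360.9356−210.9694) = -0.1088. V = [p*·234.4100 + (1−p*)·250.7200]/1.13 = 214.5370. B = V − Δ·S = 242.1810.
(0,0): S=179.0000. Δ = (V_up−V_dn)/(S_up−S_dn) = (214.5370−237.4918)/(254.1800−148.5700) = -0.2174. V = [p*·214.5370 + (1−p*)·237.4918]/1.13 = 199.8406. B = V − Δ·S = 238.7471.
Root portfolio cost Δ·179+B reproduces V0=199.8406.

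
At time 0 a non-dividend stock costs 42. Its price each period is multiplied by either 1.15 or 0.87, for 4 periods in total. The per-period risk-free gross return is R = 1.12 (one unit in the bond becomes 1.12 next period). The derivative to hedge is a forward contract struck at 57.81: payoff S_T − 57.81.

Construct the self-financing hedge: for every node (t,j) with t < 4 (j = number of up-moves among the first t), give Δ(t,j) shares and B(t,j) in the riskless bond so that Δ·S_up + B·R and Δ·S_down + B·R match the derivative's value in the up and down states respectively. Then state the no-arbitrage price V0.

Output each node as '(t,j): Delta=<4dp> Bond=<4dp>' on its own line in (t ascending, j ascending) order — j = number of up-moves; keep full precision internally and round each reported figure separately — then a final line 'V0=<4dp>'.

(0,0): Delta=1.0000 Bond=-36.7393
(1,0): Delta=1.0000 Bond=-41.1480
(1,1): Delta=1.0000 Bond=-41.1480
(2,0): Delta=1.0000 Bond=-46.0858
(2,1): Delta=1.0000 Bond=-46.0858
(2,2): Delta=1.0000 Bond=-46.0858
(3,0): Delta=1.0000 Bond=-51.6161
(3,1): Delta=1.0000 Bond=-51.6161
(3,2): Delta=1.0000 Bond=-51.6161
(3,3): Delta=1.0000 Bond=-51.6161
V0=5.2607

Under the risk-neutral measure, an up-move has probability p* = (R−d)/(u−d) = 0.8929 and values discount at R = 1.12.
Terminal payoffs: V(4,0)=-33.7483, V(4,1)=-26.0043, V(4,2)=-15.7680, V(4,3)=-2.2372, V(4,4)=15.6483
Node (3,0) S=27.6571: V=(p*·-26.0043+(1−p*)·-33.7483)/1.12=-23.9589; Δ=(-26.0043−-33.7483)/(31.8057−24.0617)=1.0000; B=V−Δ·S=-51.6161
Node (3,1) S=36.5583: V=(p*·-15.7680+(1−p*)·-26.0043)/1.12=-15.0578; Δ=(-15.7680−-26.0043)/(42.0420−31.8057)=1.0000; B=V−Δ·S=-51.6161
Node (3,2) S=48.3241: V=(p*·-2.2372+(1−p*)·-15.7680)/1.12=-3.2919; Δ=(-2.2372−-15.7680)/(55.5728−42.0420)=1.0000; B=V−Δ·S=-51.6161
Node (3,3) S=63.8767: V=(p*·15.6483+(1−p*)·-2.2372)/1.12=12.2607; Δ=(15.6483−-2.2372)/(73.4583−55.5728)=1.0000; B=V−Δ·S=-51.6161
Node (2,0) S=31.7898: V=(p*·-15.0578+(1−p*)·-23.9589)/1.12=-14.2960; Δ=(-15.0578−-23.9589)/(36.5583−27.6571)=1.0000; B=V−Δ·S=-46.0858
Node (2,1) S=42.0210: V=(p*·-3.2919+(1−p*)·-15.0578)/1.12=-4.0648; Δ=(-3.2919−-15.0578)/(48.3241−36.5583)=1.0000; B=V−Δ·S=-46.0858
Node (2,2) S=55.5450: V=(p*·12.2607+(1−p*)·-3.2919)/1.12=9.4592; Δ=(12.2607−-3.2919)/(63.8767−48.3241)=1.0000; B=V−Δ·S=-46.0858
Node (1,0) S=36.5400: V=(p*·-4.0648+(1−p*)·-14.2960)/1.12=-4.6080; Δ=(-4.0648−-14.2960)/(42.0210−31.7898)=1.0000; B=V−Δ·S=-41.1480
Node (1,1) S=48.3000: V=(p*·9.4592+(1−p*)·-4.0648)/1.12=7.1520; Δ=(9.4592−-4.0648)/(55.5450−42.0210)=1.0000; B=V−Δ·S=-41.1480
Node (0,0) S=42.0000: V=(p*·7.1520+(1−p*)·-4.6080)/1.12=5.2607; Δ=(7.1520−-4.6080)/(48.3000−36.5400)=1.0000; B=V−Δ·S=-36.7393
The time-0 hedge costs 5.2607, which is the no-arbitrage price.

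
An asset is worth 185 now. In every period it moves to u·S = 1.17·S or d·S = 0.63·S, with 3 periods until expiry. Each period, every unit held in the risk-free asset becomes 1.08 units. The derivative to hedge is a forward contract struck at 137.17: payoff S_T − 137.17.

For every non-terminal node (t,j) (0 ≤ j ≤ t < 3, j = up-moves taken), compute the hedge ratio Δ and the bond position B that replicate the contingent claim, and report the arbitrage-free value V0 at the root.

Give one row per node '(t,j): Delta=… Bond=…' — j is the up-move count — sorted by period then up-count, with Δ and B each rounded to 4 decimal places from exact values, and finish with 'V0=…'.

Since d<R<u, set p* = (R−d)/(u−d) = 0.8333; price each node as the discounted p*-expectation of its children.
Terminal payoffs: V(3,0)=-90.9113, V(3,1)=-51.2610, V(3,2)=22.3753, V(3,3)=159.1284
(2,0): S=73.4265. Δ = (V_up−V_dn)/(S_up−S_dn) = (-51.2610−-90.9113)/(85.9090−46.2587) = 1.0000. V = [p*·-51.2610 + (1−p*)·-90.9113]/1.08 = -53.5828. B = V − Δ·S = -127.0093.
(2,1): S=136.3635. Δ = (V_up−V_dn)/(S_up−S_dn) = (22.3753−-51.2610)/(159.5453−85.9090) = 1.0000. V = [p*·22.3753 + (1−p*)·-51.2610]/1.08 = 9.3542. B = V − Δ·S = -127.0093.
(2,2): S=253.2465. Δ = (V_up−V_dn)/(S_up−S_dn) = (159.1284−22.3753)/(296.2984−159.5453) = 1.0000. V = [p*·159.1284 + (1−p*)·22.3753]/1.08 = 126.2372. B = V − Δ·S = -127.0093.
(1,0): S=116.5500. Δ = (V_up−V_dn)/(S_up−S_dn) = (9.3542−-53.5828)/(136.3635−73.4265) = 1.0000. V = [p*·9.3542 + (1−p*)·-53.5828]/1.08 = -1.0512. B = V − Δ·S = -117.6012.
(1,1): S=216.4500. Δ = (V_up−V_dn)/(S_up−S_dn) = (126.2372−9.3542)/(253.2465−136.3635) = 1.0000. V = [p*·126.2372 + (1−p*)·9.3542]/1.08 = 98.8488. B = V − Δ·S = -117.6012.
(0,0): S=185.0000. Δ = (V_up−V_dn)/(S_up−S_dn) = (98.8488−-1.0512)/(216.4500−116.5500) = 1.0000. V = [p*·98.8488 + (1−p*)·-1.0512]/1.08 = 76.1100. B = V − Δ·S = -108.8900.
Check: Δ(0,0)·S0 + B(0,0) = 76.1100 = V0.

(0,0): Delta=1.0000 Bond=-108.8900
(1,0): Delta=1.0000 Bond=-117.6012
(1,1): Delta=1.0000 Bond=-117.6012
(2,0): Delta=1.0000 Bond=-127.0093
(2,1): Delta=1.0000 Bond=-127.0093
(2,2): Delta=1.0000 Bond=-127.0093
V0=76.1100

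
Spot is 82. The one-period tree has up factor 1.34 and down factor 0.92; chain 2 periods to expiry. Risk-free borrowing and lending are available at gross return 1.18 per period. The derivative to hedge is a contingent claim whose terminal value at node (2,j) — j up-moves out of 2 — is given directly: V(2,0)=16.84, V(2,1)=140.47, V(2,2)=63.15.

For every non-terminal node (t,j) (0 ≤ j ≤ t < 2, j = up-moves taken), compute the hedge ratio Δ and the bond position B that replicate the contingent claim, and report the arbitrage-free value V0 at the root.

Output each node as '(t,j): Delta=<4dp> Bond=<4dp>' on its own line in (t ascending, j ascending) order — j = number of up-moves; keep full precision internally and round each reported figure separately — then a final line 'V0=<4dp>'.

(0,0): Delta=-0.0189 Bond=68.2665
(1,0): Delta=3.9019 Bond=-215.2276
(1,1): Delta=-1.6754 Bond=262.5743
V0=66.7177

Since d<R<u, set p* = (R−d)/(u−d) = 0.6190; price each node as the discounted p*-expectation of its children.
At expiry t=2: V(2,0)=16.8400, V(2,1)=140.4700, V(2,2)=63.1500
  t=1,j=0: stock 75.4400 → up 101.0896 (V=140.4700), down 69.4048 (V=16.8400). Price 79.1295; hedge Δ=3.9019, bond B=-215.2276.
  t=1,j=1: stock 109.8800 → up 147.2392 (V=63.1500), down 101.0896 (V=140.4700). Price 78.4790; hedge Δ=-1.6754, bond B=262.5743.
  t=0,j=0: stock 82.0000 → up 109.8800 (V=78.4790), down 75.4400 (V=79.1295). Price 66.7177; hedge Δ=-0.0189, bond B=68.2665.
Check: Δ(0,0)·S0 + B(0,0) = 66.7177 = V0.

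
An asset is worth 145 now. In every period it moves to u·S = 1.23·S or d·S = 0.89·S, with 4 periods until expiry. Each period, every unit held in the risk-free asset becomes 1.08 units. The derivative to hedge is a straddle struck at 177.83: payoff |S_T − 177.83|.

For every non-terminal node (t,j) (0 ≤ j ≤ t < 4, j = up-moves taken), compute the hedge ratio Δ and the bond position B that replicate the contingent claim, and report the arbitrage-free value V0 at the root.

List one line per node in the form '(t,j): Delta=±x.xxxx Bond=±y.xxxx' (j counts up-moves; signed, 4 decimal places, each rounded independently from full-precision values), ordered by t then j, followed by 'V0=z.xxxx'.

Under the risk-neutral measure, an up-move has probability p* = (R−d)/(u−d) = 0.5588 and values discount at R = 1.08.
Terminal payoffs: V(4,0)=86.8538, V(4,1)=52.0988, V(4,2)=4.0666, V(4,3)=62.3149, V(4,4)=154.0556
(3,0): S=102.2205. Δ = (V_up−V_dn)/(S_up−S_dn) = (52.0988−86.8538)/(125.7312−90.9762) = -1.0000. V = [p*·52.0988 + (1−p*)·86.8538]/1.08 = 62.4369. B = V − Δ·S = 164.6574.
(3,1): S=141.2710. Δ = (V_up−V_dn)/(S_up−S_dn) = (4.0666−52.0988)/(173.7634−125.7312) = -1.0000. V = [p*·4.0666 + (1−p*)·52.0988]/1.08 = 23.3864. B = V − Δ·S = 164.6574.
(3,2): S=195.2397. Δ = (V_up−V_dn)/(S_up−S_dn) = (62.3149−4.0666)/(240.1449−173.7634) = 0.8775. V = [p*·62.3149 + (1−p*)·4.0666]/1.08 = 33.9047. B = V − Δ·S = -137.4137.
(3,3): S=269.8257. Δ = (V_up−V_dn)/(S_up−S_dn) = (154.0556−62.3149)/(331.8856−240.1449) = 1.0000. V = [p*·154.0556 + (1−p*)·62.3149]/1.08 = 105.1683. B = V − Δ·S = -164.6574.
(2,0): S=114.8545. Δ = (V_up−V_dn)/(S_up−S_dn) = (23.3864−62.4369)/(141.2710−102.2205) = -1.0000. V = [p*·23.3864 + (1−p*)·62.4369]/1.08 = 37.6061. B = V − Δ·S = 152.4606.
(2,1): S=158.7315. Δ = (V_up−V_dn)/(S_up−S_dn) = (33.9047−23.3864)/(195.2397−141.2710) = 0.1949. V = [p*·33.9047 + (1−p*)·23.3864]/1.08 = 27.0966. B = V − Δ·S = -3.8398.
(2,2): S=219.3705. Δ = (V_up−V_dn)/(S_up−S_dn) = (105.1683−33.9047)/(269.8257−195.2397) = 0.9555. V = [p*·105.1683 + (1−p*)·33.9047]/1.08 = 68.2671. B = V − Δ·S = -141.3316.
(1,0): S=129.0500. Δ = (V_up−V_dn)/(S_up−S_dn) = (27.0966−37.6061)/(158.7315−114.8545) = -0.2395. V = [p*·27.0966 + (1−p*)·37.6061]/1.08 = 29.3825. B = V − Δ·S = 60.2928.
(1,1): S=178.3500. Δ = (V_up−V_dn)/(S_up−S_dn) = (68.2671−27.0966)/(219.3705−158.7315) = 0.6789. V = [p*·68.2671 + (1−p*)·27.0966]/1.08 = 46.3923. B = V − Δ·S = -74.6976.
(0,0): S=145.0000. Δ = (V_up−V_dn)/(S_up−S_dn) = (46.3923−29.3825)/(178.3500−129.0500) = 0.3450. V = [p*·46.3923 + (1−p*)·29.3825]/1.08 = 36.0074. B = V − Δ·S = -14.0213.
Self-financing check: at every node Δ·S+B equals the discounted successor values.

(0,0): Delta=0.3450 Bond=-14.0213
(1,0): Delta=-0.2395 Bond=60.2928
(1,1): Delta=0.6789 Bond=-74.6976
(2,0): Delta=-1.0000 Bond=152.4606
(2,1): Delta=0.1949 Bond=-3.8398
(2,2): Delta=0.9555 Bond=-141.3316
(3,0): Delta=-1.0000 Bond=164.6574
(3,1): Delta=-1.0000 Bond=164.6574
(3,2): Delta=0.8775 Bond=-137.4137
(3,3): Delta=1.0000 Bond=-164.6574
V0=36.0074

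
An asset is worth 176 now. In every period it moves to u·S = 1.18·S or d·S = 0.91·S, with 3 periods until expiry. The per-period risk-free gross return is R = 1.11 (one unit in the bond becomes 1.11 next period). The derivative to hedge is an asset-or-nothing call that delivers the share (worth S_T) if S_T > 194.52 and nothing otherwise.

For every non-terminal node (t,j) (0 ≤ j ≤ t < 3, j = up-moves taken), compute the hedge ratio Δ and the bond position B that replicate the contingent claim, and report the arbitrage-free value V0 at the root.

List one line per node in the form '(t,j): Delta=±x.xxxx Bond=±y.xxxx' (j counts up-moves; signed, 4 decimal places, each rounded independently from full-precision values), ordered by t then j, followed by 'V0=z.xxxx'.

(0,0): Delta=2.0830 Bond=-211.0849
(1,0): Delta=3.4415 Bond=-451.8726
(1,1): Delta=1.7164 Bond=-158.1554
(2,0): Delta=0.0000 Bond=0.0000
(2,1): Delta=4.3704 Bond=-677.1310
(2,2): Delta=1.0000 Bond=0.0000
V0=155.5271

Risk-neutral probability p* = (R−d)/(u−d) = (1.11−0.91)/(1.18−0.91) = 0.7407.
Payoff layer (t=3): V(3,0)=0.0000, V(3,1)=0.0000, V(3,2)=223.0068, V(3,3)=289.1736
(2,0): S=145.7456. Δ = (V_up−V_dn)/(S_up−S_dn) = (0.0000−0.0000)/(171.9798−132.6285) = 0.0000. V = [p*·0.0000 + (1−p*)·0.0000]/1.11 = 0.0000. B = V − Δ·S = 0.0000.
(2,1): S=188.9888. Δ = (V_up−V_dn)/(S_up−S_dn) = (223.0068−0.0000)/(223.0068−171.9798) = 4.3704. V = [p*·223.0068 + (1−p*)·0.0000]/1.11 = 148.8200. B = V − Δ·S = -677.1310.
(2,2): S=245.0624. Δ = (V_up−V_dn)/(S_up−S_dn) = (289.1736−223.0068)/(289.1736−223.0068) = 1.0000. V = [p*·289.1736 + (1−p*)·223.0068]/1.11 = 245.0624. B = V − Δ·S = 0.0000.
(1,0): S=160.1600. Δ = (V_up−V_dn)/(S_up−S_dn) = (148.8200−0.0000)/(188.9888−145.7456) = 3.4415. V = [p*·148.8200 + (1−p*)·0.0000]/1.11 = 99.3127. B = V − Δ·S = -451.8726.
(1,1): S=207.6800. Δ = (V_up−V_dn)/(S_up−S_dn) = (245.0624−148.8200)/(245.0624−188.9888) = 1.7164. V = [p*·245.0624 + (1−p*)·148.8200]/1.11 = 198.2979. B = V − Δ·S = -158.1554.
(0,0): S=176.0000. Δ = (V_up−V_dn)/(S_up−S_dn) = (198.2979−99.3127)/(207.6800−160.1600) = 2.0830. V = [p*·198.2979 + (1−p*)·99.3127]/1.11 = 155.5271. B = V − Δ·S = -211.0849.
Self-financing check: at every node Δ·S+B equals the discounted successor values.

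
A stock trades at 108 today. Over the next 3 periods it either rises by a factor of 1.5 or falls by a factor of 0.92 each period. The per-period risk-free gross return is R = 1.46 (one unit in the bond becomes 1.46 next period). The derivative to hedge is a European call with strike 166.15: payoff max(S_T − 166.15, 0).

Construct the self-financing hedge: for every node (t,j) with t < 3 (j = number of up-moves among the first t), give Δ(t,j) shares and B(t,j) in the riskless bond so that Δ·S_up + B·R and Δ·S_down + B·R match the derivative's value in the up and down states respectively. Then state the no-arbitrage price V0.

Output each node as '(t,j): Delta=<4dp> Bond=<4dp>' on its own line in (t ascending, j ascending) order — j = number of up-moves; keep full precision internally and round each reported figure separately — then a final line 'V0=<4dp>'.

Since d<R<u, set p* = (R−d)/(u−d) = 0.9310; price each node as the discounted p*-expectation of its children.
Terminal payoffs: V(3,0)=0.0000, V(3,1)=0.0000, V(3,2)=57.4100, V(3,3)=198.3500
  t=2,j=0: stock 91.4112 → up 137.1168 (V=0.0000), down 84.0983 (V=0.0000). Price 0.0000; hedge Δ=0.0000, bond B=0.0000.
  t=2,j=1: stock 149.0400 → up 223.5600 (V=57.4100), down 137.1168 (V=0.0000). Price 36.6101; hedge Δ=0.6641, bond B=-62.3727.
  t=2,j=2: stock 243.0000 → up 364.5000 (V=198.3500), down 223.5600 (V=57.4100). Price 129.1986; hedge Δ=1.0000, bond B=-113.8014.
  t=1,j=0: stock 99.3600 → up 149.0400 (V=36.6101), down 91.4112 (V=0.0000). Price 23.3460; hedge Δ=0.6353, bond B=-39.7747.
  t=1,j=1: stock 162.0000 → up 243.0000 (V=129.1986), down 149.0400 (V=36.6101). Price 84.1186; hedge Δ=0.9854, bond B=-75.5168.
  t=0,j=0: stock 108.0000 → up 162.0000 (V=84.1186), down 99.3600 (V=23.3460). Price 54.7448; hedge Δ=0.9702, bond B=-50.0355.
Check: Δ(0,0)·S0 + B(0,0) = 54.7448 = V0.

(0,0): Delta=0.9702 Bond=-50.0355
(1,0): Delta=0.6353 Bond=-39.7747
(1,1): Delta=0.9854 Bond=-75.5168
(2,0): Delta=0.0000 Bond=0.0000
(2,1): Delta=0.6641 Bond=-62.3727
(2,2): Delta=1.0000 Bond=-113.8014
V0=54.7448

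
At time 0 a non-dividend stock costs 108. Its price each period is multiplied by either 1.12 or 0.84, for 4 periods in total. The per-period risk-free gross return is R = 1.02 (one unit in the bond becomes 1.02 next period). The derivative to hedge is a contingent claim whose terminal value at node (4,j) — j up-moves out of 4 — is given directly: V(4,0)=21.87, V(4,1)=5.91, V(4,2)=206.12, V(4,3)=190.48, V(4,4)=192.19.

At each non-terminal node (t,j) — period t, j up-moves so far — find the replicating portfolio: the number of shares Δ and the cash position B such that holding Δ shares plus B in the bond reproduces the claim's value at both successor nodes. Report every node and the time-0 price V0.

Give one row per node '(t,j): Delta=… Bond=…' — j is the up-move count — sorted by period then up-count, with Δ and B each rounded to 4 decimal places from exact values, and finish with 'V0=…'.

(0,0): Delta=1.3104 Bond=16.7822
(1,0): Delta=3.1571 Bond=-150.4101
(1,1): Delta=0.5410 Bond=110.1890
(2,0): Delta=5.6518 Bond=-343.5306
(2,1): Delta=2.1176 Bond=-47.8003
(2,2): Delta=-0.1160 Bond=201.3889
(3,0): Delta=-0.8905 Bond=68.3824
(3,1): Delta=8.3777 Bond=-583.0588
(3,2): Delta=-0.4908 Bond=248.0784
(3,3): Delta=0.0402 Bond=181.7157
V0=158.3057

Under the risk-neutral measure, an up-move has probability p* = (R−d)/(u−d) = 0.6429 and values discount at R = 1.02.
Payoff layer (t=4): V(4,0)=21.8700, V(4,1)=5.9100, V(4,2)=206.1200, V(4,3)=190.4800, V(4,4)=192.1900
Node (3,0) S=64.0120: V=(p*·5.9100+(1−p*)·21.8700)/1.02=11.3824; Δ=(5.9100−21.8700)/(71.6935−53.7701)=-0.8905; B=V−Δ·S=68.3824
Node (3,1) S=85.3494: V=(p*·206.1200+(1−p*)·5.9100)/1.02=131.9769; Δ=(206.1200−5.9100)/(95.5913−71.6935)=8.3777; B=V−Δ·S=-583.0588
Node (3,2) S=113.7992: V=(p*·190.4800+(1−p*)·206.1200)/1.02=192.2213; Δ=(190.4800−206.1200)/(127.4551−95.5913)=-0.4908; B=V−Δ·S=248.0784
Node (3,3) S=151.7322: V=(p*·192.1900+(1−p*)·190.4800)/1.02=187.8228; Δ=(192.1900−190.4800)/(169.9401−127.4551)=0.0402; B=V−Δ·S=181.7157
Node (2,0) S=76.2048: V=(p*·131.9769+(1−p*)·11.3824)/1.02=87.1641; Δ=(131.9769−11.3824)/(85.3494−64.0120)=5.6518; B=V−Δ·S=-343.5306
Node (2,1) S=101.6064: V=(p*·192.2213+(1−p*)·131.9769)/1.02=167.3583; Δ=(192.2213−131.9769)/(113.7992−85.3494)=2.1176; B=V−Δ·S=-47.8003
Node (2,2) S=135.4752: V=(p*·187.8228+(1−p*)·192.2213)/1.02=185.6801; Δ=(187.8228−192.2213)/(151.7322−113.7992)=-0.1160; B=V−Δ·S=201.3889
Node (1,0) S=90.7200: V=(p*·167.3583+(1−p*)·87.1641)/1.02=135.9976; Δ=(167.3583−87.1641)/(101.6064−76.2048)=3.1571; B=V−Δ·S=-150.4101
Node (1,1) S=120.9600: V=(p*·185.6801+(1−p*)·167.3583)/1.02=175.6241; Δ=(185.6801−167.3583)/(135.4752−101.6064)=0.5410; B=V−Δ·S=110.1890
Node (0,0) S=108.0000: V=(p*·175.6241+(1−p*)·135.9976)/1.02=158.3057; Δ=(175.6241−135.9976)/(120.9600−90.7200)=1.3104; B=V−Δ·S=16.7822
Root portfolio cost Δ·108+B reproduces V0=158.3057.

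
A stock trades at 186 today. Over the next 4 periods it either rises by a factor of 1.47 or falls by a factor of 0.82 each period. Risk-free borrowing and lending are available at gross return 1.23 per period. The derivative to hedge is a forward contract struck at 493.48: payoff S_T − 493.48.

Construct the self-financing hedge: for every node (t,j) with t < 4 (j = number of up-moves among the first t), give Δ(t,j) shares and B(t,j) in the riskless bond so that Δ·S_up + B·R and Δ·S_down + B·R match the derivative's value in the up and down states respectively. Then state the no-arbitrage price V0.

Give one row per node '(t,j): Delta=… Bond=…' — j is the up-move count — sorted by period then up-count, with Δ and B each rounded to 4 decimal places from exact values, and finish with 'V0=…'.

(0,0): Delta=1.0000 Bond=-215.6002
(1,0): Delta=1.0000 Bond=-265.1882
(1,1): Delta=1.0000 Bond=-265.1882
(2,0): Delta=1.0000 Bond=-326.1815
(2,1): Delta=1.0000 Bond=-326.1815
(2,2): Delta=1.0000 Bond=-326.1815
(3,0): Delta=1.0000 Bond=-401.2033
(3,1): Delta=1.0000 Bond=-401.2033
(3,2): Delta=1.0000 Bond=-401.2033
(3,3): Delta=1.0000 Bond=-401.2033
V0=-29.6002

Since d<R<u, set p* = (R−d)/(u−d) = 0.6308; price each node as the discounted p*-expectation of its children.
Payoff layer (t=4): V(4,0)=-409.3854, V(4,1)=-342.7250, V(4,2)=-223.2240, V(4,3)=-8.9967, V(4,4)=375.0449
  t=3,j=0: stock 102.5544 → up 150.7550 (V=-342.7250), down 84.0946 (V=-409.3854). Price -298.6488; hedge Δ=1.0000, bond B=-401.2033.
  t=3,j=1: stock 183.8476 → up 270.2560 (V=-223.2240), down 150.7550 (V=-342.7250). Price -217.3556; hedge Δ=1.0000, bond B=-401.2033.
  t=3,j=2: stock 329.5805 → up 484.4833 (V=-8.9967), down 270.2560 (V=-223.2240). Price -71.6228; hedge Δ=1.0000, bond B=-401.2033.
  t=3,j=3: stock 590.8333 → up 868.5249 (V=375.0449), down 484.4833 (V=-8.9967). Price 189.6300; hedge Δ=1.0000, bond B=-401.2033.
  t=2,j=0: stock 125.0664 → up 183.8476 (V=-217.3556), down 102.5544 (V=-298.6488). Price -201.1151; hedge Δ=1.0000, bond B=-326.1815.
  t=2,j=1: stock 224.2044 → up 329.5805 (V=-71.6228), down 183.8476 (V=-217.3556). Price -101.9771; hedge Δ=1.0000, bond B=-326.1815.
  t=2,j=2: stock 401.9274 → up 590.8333 (V=189.6300), down 329.5805 (V=-71.6228). Price 75.7459; hedge Δ=1.0000, bond B=-326.1815.
  t=1,j=0: stock 152.5200 → up 224.2044 (V=-101.9771), down 125.0664 (V=-201.1151). Price -112.6682; hedge Δ=1.0000, bond B=-265.1882.
  t=1,j=1: stock 273.4200 → up 401.9274 (V=75.7459), down 224.2044 (V=-101.9771). Price 8.2318; hedge Δ=1.0000, bond B=-265.1882.
  t=0,j=0: stock 186.0000 → up 273.4200 (V=8.2318), down 152.5200 (V=-112.6682). Price -29.6002; hedge Δ=1.0000, bond B=-215.6002.
Each (Δ,B) replicates both successor values, so the strategy is self-financing and V0 is arbitrage-free.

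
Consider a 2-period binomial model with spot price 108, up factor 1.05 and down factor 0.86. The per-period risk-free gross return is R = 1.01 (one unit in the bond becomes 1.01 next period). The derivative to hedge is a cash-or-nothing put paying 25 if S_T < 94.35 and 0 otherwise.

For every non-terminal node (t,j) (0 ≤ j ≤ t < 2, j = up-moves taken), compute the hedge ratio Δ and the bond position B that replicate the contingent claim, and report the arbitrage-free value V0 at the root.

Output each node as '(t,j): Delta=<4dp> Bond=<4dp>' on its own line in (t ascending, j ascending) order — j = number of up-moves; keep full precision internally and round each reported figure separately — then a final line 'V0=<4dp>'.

Risk-neutral probability p* = (R−d)/(u−d) = (1.01−0.86)/(1.05−0.86) = 0.7895.
Terminal payoffs: V(2,0)=25.0000, V(2,1)=0.0000, V(2,2)=0.0000
(1,0): S=92.8800. Δ = (V_up−V_dn)/(S_up−S_dn) = (0.0000−25.0000)/(97.5240−79.8768) = -1.4167. V = [p*·0.0000 + (1−p*)·25.0000]/1.01 = 5.2110. B = V − Δ·S = 136.7900.
(1,1): S=113.4000. Δ = (V_up−V_dn)/(S_up−S_dn) = (0.0000−0.0000)/(119.0700−97.5240) = 0.0000. V = [p*·0.0000 + (1−p*)·0.0000]/1.01 = 0.0000. B = V − Δ·S = 0.0000.
(0,0): S=108.0000. Δ = (V_up−V_dn)/(S_up−S_dn) = (0.0000−5.2110)/(113.4000−92.8800) = -0.2539. V = [p*·0.0000 + (1−p*)·5.2110]/1.01 = 1.0862. B = V − Δ·S = 28.5128.
Each (Δ,B) replicates both successor values, so the strategy is self-financing and V0 is arbitrage-free.

(0,0): Delta=-0.2539 Bond=28.5128
(1,0): Delta=-1.4167 Bond=136.7900
(1,1): Delta=0.0000 Bond=0.0000
V0=1.0862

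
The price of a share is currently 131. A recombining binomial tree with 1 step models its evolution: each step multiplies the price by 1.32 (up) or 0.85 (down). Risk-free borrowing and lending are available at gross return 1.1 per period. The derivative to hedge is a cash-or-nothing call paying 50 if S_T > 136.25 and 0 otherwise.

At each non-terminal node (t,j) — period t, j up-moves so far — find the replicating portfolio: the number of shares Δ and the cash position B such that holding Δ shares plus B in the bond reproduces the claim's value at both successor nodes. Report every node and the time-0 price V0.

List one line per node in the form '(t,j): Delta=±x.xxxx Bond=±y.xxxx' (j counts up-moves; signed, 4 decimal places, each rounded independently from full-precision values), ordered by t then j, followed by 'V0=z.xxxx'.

(0,0): Delta=0.8121 Bond=-82.2050
V0=24.1779

Since d<R<u, set p* = (R−d)/(u−d) = 0.5319; price each node as the discounted p*-expectation of its children.
Terminal payoffs: V(1,0)=0.0000, V(1,1)=50.0000
  t=0,j=0: stock 131.0000 → up 172.9200 (V=50.0000), down 111.3500 (V=0.0000). Price 24.1779; hedge Δ=0.8121, bond B=-82.2050.
Check: Δ(0,0)·S0 + B(0,0) = 24.1779 = V0.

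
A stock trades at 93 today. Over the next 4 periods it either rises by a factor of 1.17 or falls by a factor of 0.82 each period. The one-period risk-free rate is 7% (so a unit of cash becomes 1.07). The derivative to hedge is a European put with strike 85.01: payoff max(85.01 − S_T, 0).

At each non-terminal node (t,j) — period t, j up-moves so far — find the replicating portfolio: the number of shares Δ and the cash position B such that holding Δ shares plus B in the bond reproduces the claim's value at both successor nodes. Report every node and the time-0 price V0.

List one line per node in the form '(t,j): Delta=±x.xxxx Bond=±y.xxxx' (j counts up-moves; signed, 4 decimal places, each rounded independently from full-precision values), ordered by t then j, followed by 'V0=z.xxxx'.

The replicating-portfolio and risk-neutral prices coincide; use p* = (1.07−0.82)/(1.17−0.82) = 0.7143 for the latter.
Payoff layer (t=4): V(4,0)=42.9627, V(4,1)=25.0156, V(4,2)=0.0000, V(4,3)=0.0000, V(4,4)=0.0000
  t=3,j=0: stock 51.2772 → up 59.9944 (V=25.0156), down 42.0473 (V=42.9627). Price 28.1714; hedge Δ=-1.0000, bond B=79.4486.
  t=3,j=1: stock 73.1638 → up 85.6017 (V=0.0000), down 59.9944 (V=25.0156). Price 6.6797; hedge Δ=-0.9769, bond B=78.1530.
  t=3,j=2: stock 104.3923 → up 122.1390 (V=0.0000), down 85.6017 (V=0.0000). Price 0.0000; hedge Δ=0.0000, bond B=0.0000.
  t=3,j=3: stock 148.9500 → up 174.2715 (V=0.0000), down 122.1390 (V=0.0000). Price 0.0000; hedge Δ=0.0000, bond B=0.0000.
  t=2,j=0: stock 62.5332 → up 73.1638 (V=6.6797), down 51.2772 (V=28.1714). Price 11.9815; hedge Δ=-0.9820, bond B=73.3862.
  t=2,j=1: stock 89.2242 → up 104.3923 (V=0.0000), down 73.1638 (V=6.6797). Price 1.7836; hedge Δ=-0.2139, bond B=20.8686.
  t=2,j=2: stock 127.3077 → up 148.9500 (V=0.0000), down 104.3923 (V=0.0000). Price 0.0000; hedge Δ=0.0000, bond B=0.0000.
  t=1,j=0: stock 76.2600 → up 89.2242 (V=1.7836), down 62.5332 (V=11.9815). Price 4.3900; hedge Δ=-0.3821, bond B=33.5268.
  t=1,j=1: stock 108.8100 → up 127.3077 (V=0.0000), down 89.2242 (V=1.7836). Price 0.4763; hedge Δ=-0.0468, bond B=5.5724.
  t=0,j=0: stock 93.0000 → up 108.8100 (V=0.4763), down 76.2600 (V=4.3900). Price 1.4902; hedge Δ=-0.1202, bond B=12.6723.
Check: Δ(0,0)·S0 + B(0,0) = 1.4902 = V0.

(0,0): Delta=-0.1202 Bond=12.6723
(1,0): Delta=-0.3821 Bond=33.5268
(1,1): Delta=-0.0468 Bond=5.5724
(2,0): Delta=-0.9820 Bond=73.3862
(2,1): Delta=-0.2139 Bond=20.8686
(2,2): Delta=0.0000 Bond=0.0000
(3,0): Delta=-1.0000 Bond=79.4486
(3,1): Delta=-0.9769 Bond=78.1530
(3,2): Delta=0.0000 Bond=0.0000
(3,3): Delta=0.0000 Bond=0.0000
V0=1.4902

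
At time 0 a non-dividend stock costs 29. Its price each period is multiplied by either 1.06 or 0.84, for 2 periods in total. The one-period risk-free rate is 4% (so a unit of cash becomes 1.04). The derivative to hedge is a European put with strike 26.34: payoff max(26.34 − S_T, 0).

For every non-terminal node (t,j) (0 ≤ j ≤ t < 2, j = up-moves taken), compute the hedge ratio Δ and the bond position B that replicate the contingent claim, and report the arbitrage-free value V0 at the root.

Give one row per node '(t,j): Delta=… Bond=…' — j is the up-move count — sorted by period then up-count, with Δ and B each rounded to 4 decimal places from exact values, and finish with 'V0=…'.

(0,0): Delta=-0.1445 Bond=4.3133
(1,0): Delta=-1.0000 Bond=25.3269
(1,1): Delta=-0.0767 Bond=2.4017
V0=0.1241

Risk-neutral probability p* = (R−d)/(u−d) = (1.04−0.84)/(1.06−0.84) = 0.9091.
Payoff layer (t=2): V(2,0)=5.8776, V(2,1)=0.5184, V(2,2)=0.0000
(1,0): S=24.3600. Δ = (V_up−V_dn)/(S_up−S_dn) = (0.5184−5.8776)/(25.8216−20.4624) = -1.0000. V = [p*·0.5184 + (1−p*)·5.8776]/1.04 = 0.9669. B = V − Δ·S = 25.3269.
(1,1): S=30.7400. Δ = (V_up−V_dn)/(S_up−S_dn) = (0.0000−0.5184)/(32.5844−25.8216) = -0.0767. V = [p*·0.0000 + (1−p*)·0.5184]/1.04 = 0.0453. B = V − Δ·S = 2.4017.
(0,0): S=29.0000. Δ = (V_up−V_dn)/(S_up−S_dn) = (0.0453−0.9669)/(30.7400−24.3600) = -0.1445. V = [p*·0.0453 + (1−p*)·0.9669]/1.04 = 0.1241. B = V − Δ·S = 4.3133.
Self-financing check: at every node Δ·S+B equals the discounted successor values.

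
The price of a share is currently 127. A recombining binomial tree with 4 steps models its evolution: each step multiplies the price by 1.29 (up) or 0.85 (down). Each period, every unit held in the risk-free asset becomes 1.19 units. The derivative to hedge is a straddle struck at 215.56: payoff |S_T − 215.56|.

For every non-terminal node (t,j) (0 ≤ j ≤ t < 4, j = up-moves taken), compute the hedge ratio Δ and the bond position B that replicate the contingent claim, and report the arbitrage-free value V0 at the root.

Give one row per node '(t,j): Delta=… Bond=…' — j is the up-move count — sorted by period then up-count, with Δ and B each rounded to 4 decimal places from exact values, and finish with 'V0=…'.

(0,0): Delta=0.3154 Bond=-4.3893
(1,0): Delta=-0.7128 Bond=105.7728
(1,1): Delta=0.5147 Bond=-37.8692
(2,0): Delta=-1.0000 Bond=152.2209
(2,1): Delta=-0.6572 Bond=118.1193
(2,2): Delta=0.7418 Bond=-93.0595
(3,0): Delta=-1.0000 Bond=181.1429
(3,1): Delta=-1.0000 Bond=181.1429
(3,2): Delta=-0.5907 Bond=128.6264
(3,3): Delta=1.0000 Bond=-181.1429
V0=35.6666

Risk-neutral probability p* = (R−d)/(u−d) = (1.19−0.85)/(1.29−0.85) = 0.7727.
Payoff layer (t=4): V(4,0)=149.2652, V(4,1)=114.9479, V(4,2)=62.8663, V(4,3)=16.1751, V(4,4)=136.1321
  t=3,j=0: stock 77.9939 → up 100.6121 (V=114.9479), down 66.2948 (V=149.2652). Price 103.1490; hedge Δ=-1.0000, bond B=181.1429.
  t=3,j=1: stock 118.3672 → up 152.6937 (V=62.8663), down 100.6121 (V=114.9479). Price 62.7757; hedge Δ=-1.0000, bond B=181.1429.
  t=3,j=2: stock 179.6396 → up 231.7351 (V=16.1751), down 152.6937 (V=62.8663). Price 22.5099; hedge Δ=-0.5907, bond B=128.6264.
  t=3,j=3: stock 272.6295 → up 351.6921 (V=136.1321), down 231.7351 (V=16.1751). Price 91.4866; hedge Δ=1.0000, bond B=-181.1429.
  t=2,j=0: stock 91.7575 → up 118.3672 (V=62.7757), down 77.9939 (V=103.1490). Price 60.4634; hedge Δ=-1.0000, bond B=152.2209.
  t=2,j=1: stock 139.2555 → up 179.6396 (V=22.5099), down 118.3672 (V=62.7757). Price 26.6060; hedge Δ=-0.6572, bond B=118.1193.
  t=2,j=2: stock 211.3407 → up 272.6295 (V=91.4866), down 179.6396 (V=22.5099). Price 63.7060; hedge Δ=0.7418, bond B=-93.0595.
  t=1,j=0: stock 107.9500 → up 139.2555 (V=26.6060), down 91.7575 (V=60.4634). Price 28.8243; hedge Δ=-0.7128, bond B=105.7728.
  t=1,j=1: stock 163.8300 → up 211.3407 (V=63.7060), down 139.2555 (V=26.6060). Price 46.4489; hedge Δ=0.5147, bond B=-37.8692.
  t=0,j=0: stock 127.0000 → up 163.8300 (V=46.4489), down 107.9500 (V=28.8243). Price 35.6666; hedge Δ=0.3154, bond B=-4.3893.
Root portfolio cost Δ·127+B reproduces V0=35.6666.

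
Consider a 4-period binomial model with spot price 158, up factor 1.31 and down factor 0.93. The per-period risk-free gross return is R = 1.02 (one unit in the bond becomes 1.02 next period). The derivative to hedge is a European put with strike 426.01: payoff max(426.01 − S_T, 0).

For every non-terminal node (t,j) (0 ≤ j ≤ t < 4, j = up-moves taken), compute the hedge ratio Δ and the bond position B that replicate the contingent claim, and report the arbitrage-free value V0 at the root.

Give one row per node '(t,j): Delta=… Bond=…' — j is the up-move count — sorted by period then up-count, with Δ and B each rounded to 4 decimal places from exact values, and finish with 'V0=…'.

(0,0): Delta=-0.9918 Bond=392.3869
(1,0): Delta=-1.0000 Bond=401.4387
(1,1): Delta=-0.9731 Bond=396.3547
(2,0): Delta=-1.0000 Bond=409.4675
(2,1): Delta=-1.0000 Bond=409.4675
(2,2): Delta=-0.9114 Bond=387.5723
(3,0): Delta=-1.0000 Bond=417.6569
(3,1): Delta=-1.0000 Bond=417.6569
(3,2): Delta=-1.0000 Bond=417.6569
(3,3): Delta=-0.7088 Bond=323.3615
V0=235.6816

No-arbitrage ⇒ martingale measure with p* = (R−d)/(u−d) = 0.2368.
Terminal payoffs: V(4,0)=307.8178, V(4,1)=259.5242, V(4,2)=191.4977, V(4,3)=95.6755, V(4,4)=0.0000
Node (3,0) S=127.0884: V=(p*·259.5242+(1−p*)·307.8178)/1.02=290.5685; Δ=(259.5242−307.8178)/(166.4858−118.1922)=-1.0000; B=V−Δ·S=417.6569
Node (3,1) S=179.0170: V=(p*·191.4977+(1−p*)·259.5242)/1.02=238.6399; Δ=(191.4977−259.5242)/(234.5123−166.4858)=-1.0000; B=V−Δ·S=417.6569
Node (3,2) S=252.1637: V=(p*·95.6755+(1−p*)·191.4977)/1.02=165.4931; Δ=(95.6755−191.4977)/(330.3345−234.5123)=-1.0000; B=V−Δ·S=417.6569
Node (3,3) S=355.1984: V=(p*·0.0000+(1−p*)·95.6755)/1.02=71.5838; Δ=(0.0000−95.6755)/(465.3099−330.3345)=-0.7088; B=V−Δ·S=323.3615
Node (2,0) S=136.6542: V=(p*·238.6399+(1−p*)·290.5685)/1.02=272.8133; Δ=(238.6399−290.5685)/(179.0170−127.0884)=-1.0000; B=V−Δ·S=409.4675
Node (2,1) S=192.4914: V=(p*·165.4931+(1−p*)·238.6399)/1.02=216.9761; Δ=(165.4931−238.6399)/(252.1637−179.0170)=-1.0000; B=V−Δ·S=409.4675
Node (2,2) S=271.1438: V=(p*·71.5838+(1−p*)·165.4931)/1.02=140.4426; Δ=(71.5838−165.4931)/(355.1984−252.1637)=-0.9114; B=V−Δ·S=387.5723
Node (1,0) S=146.9400: V=(p*·216.9761+(1−p*)·272.8133)/1.02=254.4987; Δ=(216.9761−272.8133)/(192.4914−136.6542)=-1.0000; B=V−Δ·S=401.4387
Node (1,1) S=206.9800: V=(p*·140.4426+(1−p*)·216.9761)/1.02=194.9507; Δ=(140.4426−216.9761)/(271.1438−192.4914)=-0.9731; B=V−Δ·S=396.3547
Node (0,0) S=158.0000: V=(p*·194.9507+(1−p*)·254.4987)/1.02=235.6816; Δ=(194.9507−254.4987)/(206.9800−146.9400)=-0.9918; B=V−Δ·S=392.3869
Check: Δ(0,0)·S0 + B(0,0) = 235.6816 = V0.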